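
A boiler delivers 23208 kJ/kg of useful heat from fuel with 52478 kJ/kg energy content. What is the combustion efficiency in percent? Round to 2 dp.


Efficiency = (Q_useful / Q_fuel) * 100
Efficiency = (23208 / 52478) * 100
Efficiency = 0.4422 * 100 = 44.22%


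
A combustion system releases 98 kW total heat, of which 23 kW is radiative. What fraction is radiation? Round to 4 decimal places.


f_rad = Q_rad / Q_total
f_rad = 23 / 98 = 0.2347


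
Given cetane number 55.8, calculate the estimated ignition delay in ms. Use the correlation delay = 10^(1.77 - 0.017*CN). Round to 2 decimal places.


delay = 10^(1.77 - 0.017*CN)
Exponent = 1.77 - 0.017*55.8 = 0.8214
delay = 10^0.8214 = 6.63 ms


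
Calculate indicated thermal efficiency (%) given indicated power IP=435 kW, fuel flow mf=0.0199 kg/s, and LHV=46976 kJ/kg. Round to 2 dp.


eta_ith = (IP / (mf * LHV)) * 100
Denominator = 0.0199 * 46976 = 934.8224 kW
eta_ith = (435 / 934.8224) * 100 = 46.53%


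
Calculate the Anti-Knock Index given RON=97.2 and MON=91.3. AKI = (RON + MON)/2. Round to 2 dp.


AKI = (RON + MON) / 2
AKI = (97.2 + 91.3) / 2
AKI = 188.5 / 2 = 94.25


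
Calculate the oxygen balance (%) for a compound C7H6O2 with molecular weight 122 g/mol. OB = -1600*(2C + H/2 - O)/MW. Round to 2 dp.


OB = -1600 * (2C + H/2 - O) / MW
Inner = 2*7 + 6/2 - 2 = 15.00
OB = -1600 * 15.00 / 122 = -196.72%


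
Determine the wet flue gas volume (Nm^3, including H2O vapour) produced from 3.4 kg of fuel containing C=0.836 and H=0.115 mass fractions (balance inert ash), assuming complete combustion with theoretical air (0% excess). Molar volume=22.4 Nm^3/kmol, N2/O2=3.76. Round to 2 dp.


Per kg fuel: CO2 = (C/12 kmol)*22.4 = (0.836/12)*22.4 = 1.56053 Nm^3
Per kg fuel: H2O = (H/2 kmol)*22.4 = (0.115/2)*22.4 = 1.28800 Nm^3
O2 needed per kg fuel = C/12 + H/4 = 0.836/12 + 0.115/4 = 0.09841667 kmol
Per kg fuel: N2 = O2*3.76*22.4 = 0.09841667*3.76*22.4 = 8.28905 Nm^3
Total per kg = 1.56053 + 1.28800 + 8.28905 = 11.13758 Nm^3
Total = 11.13758 * 3.4 = 37.87 Nm^3


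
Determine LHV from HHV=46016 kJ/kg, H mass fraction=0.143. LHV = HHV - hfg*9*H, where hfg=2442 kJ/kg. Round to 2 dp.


LHV = HHV - hfg * 9 * H
Water correction = 2442 * 9 * 0.143 = 3142.854 kJ/kg
LHV = 46016 - 3142.854 = 42873.15 kJ/kg


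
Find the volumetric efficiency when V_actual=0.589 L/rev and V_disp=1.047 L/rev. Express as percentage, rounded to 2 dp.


eta_v = (V_actual / V_disp) * 100
Ratio = 0.589 / 1.047 = 0.5626
eta_v = 0.5626 * 100 = 56.26%


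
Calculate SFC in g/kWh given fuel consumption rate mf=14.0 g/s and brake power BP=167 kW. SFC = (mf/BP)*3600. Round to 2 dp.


SFC = (mf / BP) * 3600
Rate = 14.0 / 167 = 0.083832 g/(s*kW)
SFC = 0.083832 * 3600 = 301.80 g/kWh


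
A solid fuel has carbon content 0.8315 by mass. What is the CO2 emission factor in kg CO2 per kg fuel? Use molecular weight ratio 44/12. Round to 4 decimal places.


EF = C_frac * (M_CO2 / M_C)
EF = 0.8315 * (44/12)
EF = 0.8315 * 3.666667 = 3.0488 kg_CO2/kg_fuel


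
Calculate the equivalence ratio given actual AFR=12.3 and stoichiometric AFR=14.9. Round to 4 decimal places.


phi = AFR_stoich / AFR_actual
phi = 14.9 / 12.3 = 1.2114


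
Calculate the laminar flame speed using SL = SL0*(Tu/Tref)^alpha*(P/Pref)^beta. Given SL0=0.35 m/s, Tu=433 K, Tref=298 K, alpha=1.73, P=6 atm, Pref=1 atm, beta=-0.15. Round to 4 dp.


SL = SL0 * (Tu/Tref)^alpha * (P/Pref)^beta
T ratio = 433/298 = 1.45302013
(T ratio)^alpha = 1.45302013^1.73 = 1.908666
(P/Pref)^beta = 6^(-0.15) = 0.764324
SL = 0.35 * 1.908666 * 0.764324 = 0.5106 m/s


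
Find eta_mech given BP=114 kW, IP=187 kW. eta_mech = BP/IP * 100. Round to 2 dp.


eta_mech = (BP / IP) * 100
Ratio = 114 / 187 = 0.6096
eta_mech = 0.6096 * 100 = 60.96%


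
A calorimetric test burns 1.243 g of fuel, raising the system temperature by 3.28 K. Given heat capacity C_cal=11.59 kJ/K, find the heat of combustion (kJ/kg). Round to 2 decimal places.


Hc = C_cal * delta_T / m_fuel
Q_released = 11.59 * 3.28 = 38.0152 kJ
m_fuel = 1.243 g = 1.243/1000 kg = 0.001243 kg
Hc = 38.0152 / 0.001243 = 30583.43 kJ/kg


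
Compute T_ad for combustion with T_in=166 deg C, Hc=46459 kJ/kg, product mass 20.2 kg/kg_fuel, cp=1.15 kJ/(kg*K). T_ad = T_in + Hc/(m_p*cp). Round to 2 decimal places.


T_ad = T_in + Hc / (m_p * cp)
Denominator = 20.2 * 1.15 = 23.2300
Temperature rise = 46459 / 23.2300 = 1999.96 K
T_ad = 166 + 1999.96 = 2165.96 deg C


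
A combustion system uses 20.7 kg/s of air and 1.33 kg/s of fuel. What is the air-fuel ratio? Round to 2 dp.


AFR = m_air / m_fuel
AFR = 20.7 / 1.33 = 15.56


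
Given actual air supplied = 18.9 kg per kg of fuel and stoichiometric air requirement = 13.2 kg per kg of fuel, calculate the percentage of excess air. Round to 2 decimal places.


Excess air = actual - stoichiometric = 18.9 - 13.2 = 5.70 kg/kg fuel
Excess air % = (excess / stoich) * 100 = (5.70 / 13.2) * 100 = 43.18%


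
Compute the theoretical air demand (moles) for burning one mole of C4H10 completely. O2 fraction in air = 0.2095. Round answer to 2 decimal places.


Balanced combustion: C4H10 + 6.5 O2 -> 4 CO2 + 5 H2O
O2 needed = C + H/4 = 4 + 10/4 = 6.50 moles
Air moles = O2 / 0.2095 = 6.50 / 0.2095 = 31.03 moles air


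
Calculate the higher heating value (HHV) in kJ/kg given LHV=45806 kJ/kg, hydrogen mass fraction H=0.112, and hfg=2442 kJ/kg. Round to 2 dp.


HHV = LHV + hfg * 9 * H
Water addition = 2442 * 9 * 0.112 = 2461.536 kJ/kg
HHV = 45806 + 2461.536 = 48267.54 kJ/kg


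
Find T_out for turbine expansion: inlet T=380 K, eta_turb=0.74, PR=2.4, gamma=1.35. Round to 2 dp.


T_out = T_in * (1 - eta * (1 - PR^(-(gamma-1)/gamma)))
Exponent = -(1.35-1)/1.35 = -0.25925926
PR^exp = 2.4^(-0.25925926) = 0.79694200
Factor = 1 - 0.74*(1 - 0.79694200) = 0.84973708
T_out = 380 * 0.84973708 = 322.90 K


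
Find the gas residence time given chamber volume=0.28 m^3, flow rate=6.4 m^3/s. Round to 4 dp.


tau = V / Q_flow
tau = 0.28 / 6.4 = 0.0438 s


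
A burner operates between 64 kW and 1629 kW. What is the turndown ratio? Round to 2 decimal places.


TDR = Q_max / Q_min
TDR = 1629 / 64 = 25.45


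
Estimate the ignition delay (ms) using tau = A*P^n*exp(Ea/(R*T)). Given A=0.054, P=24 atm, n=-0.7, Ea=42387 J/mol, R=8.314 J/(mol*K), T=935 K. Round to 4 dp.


tau = A * P^n * exp(Ea/(R*T))
P^n = 24^(-0.7) = 0.10810658
Ea/(R*T) = 42387/(8.314*935) = 5.452693
exp(Ea/(R*T)) = 233.385835
tau = 0.054 * 0.10810658 * 233.385835 = 1.3624 ms


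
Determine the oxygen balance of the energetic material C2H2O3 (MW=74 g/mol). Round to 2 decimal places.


OB = -1600 * (2C + H/2 - O) / MW
Inner = 2*2 + 2/2 - 3 = 2.00
OB = -1600 * 2.00 / 74 = -43.24%


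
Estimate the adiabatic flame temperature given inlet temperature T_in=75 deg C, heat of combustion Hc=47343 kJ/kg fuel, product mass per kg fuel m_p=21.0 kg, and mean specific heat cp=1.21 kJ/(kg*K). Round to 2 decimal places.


T_ad = T_in + Hc / (m_p * cp)
Denominator = 21.0 * 1.21 = 25.4100
Temperature rise = 47343 / 25.4100 = 1863.16 K
T_ad = 75 + 1863.16 = 1938.16 deg C


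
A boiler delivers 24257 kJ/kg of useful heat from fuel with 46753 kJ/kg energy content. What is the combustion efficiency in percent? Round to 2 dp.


Efficiency = (Q_useful / Q_fuel) * 100
Efficiency = (24257 / 46753) * 100
Efficiency = 0.5188 * 100 = 51.88%


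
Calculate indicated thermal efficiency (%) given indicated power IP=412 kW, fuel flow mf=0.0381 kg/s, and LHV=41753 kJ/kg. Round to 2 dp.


eta_ith = (IP / (mf * LHV)) * 100
Denominator = 0.0381 * 41753 = 1590.7893 kW
eta_ith = (412 / 1590.7893) * 100 = 25.90%


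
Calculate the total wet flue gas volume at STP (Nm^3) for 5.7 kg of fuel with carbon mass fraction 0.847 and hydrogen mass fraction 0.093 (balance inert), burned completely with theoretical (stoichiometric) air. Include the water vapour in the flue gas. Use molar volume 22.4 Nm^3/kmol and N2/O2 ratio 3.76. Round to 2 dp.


Per kg fuel: CO2 = (C/12 kmol)*22.4 = (0.847/12)*22.4 = 1.58107 Nm^3
Per kg fuel: H2O = (H/2 kmol)*22.4 = (0.093/2)*22.4 = 1.04160 Nm^3
O2 needed per kg fuel = C/12 + H/4 = 0.847/12 + 0.093/4 = 0.09383333 kmol
Per kg fuel: N2 = O2*3.76*22.4 = 0.09383333*3.76*22.4 = 7.90302 Nm^3
Total per kg = 1.58107 + 1.04160 + 7.90302 = 10.52569 Nm^3
Total = 10.52569 * 5.7 = 60.00 Nm^3


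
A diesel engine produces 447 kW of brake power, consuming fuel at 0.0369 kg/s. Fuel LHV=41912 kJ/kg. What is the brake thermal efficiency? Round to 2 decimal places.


eta_BTE = (BP / (mf * LHV)) * 100
Denominator = 0.0369 * 41912 = 1546.5528 kW
eta_BTE = (447 / 1546.5528) * 100 = 28.90%


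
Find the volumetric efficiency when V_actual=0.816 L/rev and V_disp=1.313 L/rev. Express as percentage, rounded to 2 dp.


eta_v = (V_actual / V_disp) * 100
Ratio = 0.816 / 1.313 = 0.6215
eta_v = 0.6215 * 100 = 62.15%


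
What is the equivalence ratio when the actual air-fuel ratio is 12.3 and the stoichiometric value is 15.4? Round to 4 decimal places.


phi = AFR_stoich / AFR_actual
phi = 15.4 / 12.3 = 1.2520


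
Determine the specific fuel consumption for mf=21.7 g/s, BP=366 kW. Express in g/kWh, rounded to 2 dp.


SFC = (mf / BP) * 3600
Rate = 21.7 / 366 = 0.059290 g/(s*kW)
SFC = 0.059290 * 3600 = 213.44 g/kWh


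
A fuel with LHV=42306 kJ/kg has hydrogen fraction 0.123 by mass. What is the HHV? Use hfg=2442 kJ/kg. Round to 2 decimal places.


HHV = LHV + hfg * 9 * H
Water addition = 2442 * 9 * 0.123 = 2703.294 kJ/kg
HHV = 42306 + 2703.294 = 45009.29 kJ/kg


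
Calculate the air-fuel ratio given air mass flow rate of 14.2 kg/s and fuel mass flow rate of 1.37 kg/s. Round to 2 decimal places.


AFR = m_air / m_fuel
AFR = 14.2 / 1.37 = 10.36


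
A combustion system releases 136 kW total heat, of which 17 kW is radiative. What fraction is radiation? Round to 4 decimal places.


f_rad = Q_rad / Q_total
f_rad = 17 / 136 = 0.1250


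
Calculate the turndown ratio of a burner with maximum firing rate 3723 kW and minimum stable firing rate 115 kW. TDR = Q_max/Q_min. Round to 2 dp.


TDR = Q_max / Q_min
TDR = 3723 / 115 = 32.37


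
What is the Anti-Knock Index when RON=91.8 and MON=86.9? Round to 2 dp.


AKI = (RON + MON) / 2
AKI = (91.8 + 86.9) / 2
AKI = 178.7 / 2 = 89.35


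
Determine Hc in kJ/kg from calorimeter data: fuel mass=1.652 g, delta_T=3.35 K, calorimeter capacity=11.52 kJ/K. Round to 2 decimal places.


Hc = C_cal * delta_T / m_fuel
Q_released = 11.52 * 3.35 = 38.5920 kJ
m_fuel = 1.652 g = 1.652/1000 kg = 0.001652 kg
Hc = 38.5920 / 0.001652 = 23360.77 kJ/kg


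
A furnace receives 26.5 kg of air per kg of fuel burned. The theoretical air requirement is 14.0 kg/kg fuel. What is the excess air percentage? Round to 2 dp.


Excess air = actual - stoichiometric = 26.5 - 14.0 = 12.50 kg/kg fuel
Excess air % = (excess / stoich) * 100 = (12.50 / 14.0) * 100 = 89.29%


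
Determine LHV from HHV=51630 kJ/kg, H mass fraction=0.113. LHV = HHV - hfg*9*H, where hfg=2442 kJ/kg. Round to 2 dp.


LHV = HHV - hfg * 9 * H
Water correction = 2442 * 9 * 0.113 = 2483.514 kJ/kg
LHV = 51630 - 2483.514 = 49146.49 kJ/kg


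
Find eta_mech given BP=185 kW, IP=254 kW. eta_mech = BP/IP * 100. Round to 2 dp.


eta_mech = (BP / IP) * 100
Ratio = 185 / 254 = 0.7283
eta_mech = 0.7283 * 100 = 72.83%


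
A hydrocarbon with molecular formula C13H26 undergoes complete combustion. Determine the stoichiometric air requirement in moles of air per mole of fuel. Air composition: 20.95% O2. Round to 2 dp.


Balanced combustion: C13H26 + 19.5 O2 -> 13 CO2 + 13 H2O
O2 needed = C + H/4 = 13 + 26/4 = 19.50 moles
Air moles = O2 / 0.2095 = 19.50 / 0.2095 = 93.08 moles air


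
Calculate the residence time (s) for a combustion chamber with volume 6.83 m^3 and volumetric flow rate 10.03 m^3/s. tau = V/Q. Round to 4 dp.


tau = V / Q_flow
tau = 6.83 / 10.03 = 0.6810 s


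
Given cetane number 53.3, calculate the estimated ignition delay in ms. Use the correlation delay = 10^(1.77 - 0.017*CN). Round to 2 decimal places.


delay = 10^(1.77 - 0.017*CN)
Exponent = 1.77 - 0.017*53.3 = 0.8639
delay = 10^0.8639 = 7.31 ms


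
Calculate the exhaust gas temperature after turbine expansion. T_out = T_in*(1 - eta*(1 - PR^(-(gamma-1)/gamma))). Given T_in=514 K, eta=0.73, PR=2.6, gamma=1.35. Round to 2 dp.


T_out = T_in * (1 - eta * (1 - PR^(-(gamma-1)/gamma)))
Exponent = -(1.35-1)/1.35 = -0.25925926
PR^exp = 2.6^(-0.25925926) = 0.78057442
Factor = 1 - 0.73*(1 - 0.78057442) = 0.83981933
T_out = 514 * 0.83981933 = 431.67 K


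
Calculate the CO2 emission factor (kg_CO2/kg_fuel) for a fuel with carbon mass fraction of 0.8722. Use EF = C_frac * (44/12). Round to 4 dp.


EF = C_frac * (M_CO2 / M_C)
EF = 0.8722 * (44/12)
EF = 0.8722 * 3.666667 = 3.1981 kg_CO2/kg_fuel


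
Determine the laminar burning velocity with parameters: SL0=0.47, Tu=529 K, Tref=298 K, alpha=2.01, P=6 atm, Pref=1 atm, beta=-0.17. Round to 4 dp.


SL = SL0 * (Tu/Tref)^alpha * (P/Pref)^beta
T ratio = 529/298 = 1.77516779
(T ratio)^alpha = 1.77516779^2.01 = 3.169357
(P/Pref)^beta = 6^(-0.17) = 0.737419
SL = 0.47 * 3.169357 * 0.737419 = 1.0985 m/s


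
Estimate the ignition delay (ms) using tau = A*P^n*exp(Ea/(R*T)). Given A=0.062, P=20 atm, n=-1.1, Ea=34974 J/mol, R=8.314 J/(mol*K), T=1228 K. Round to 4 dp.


tau = A * P^n * exp(Ea/(R*T))
P^n = 20^(-1.1) = 0.03705672
Ea/(R*T) = 34974/(8.314*1228) = 3.425602
exp(Ea/(R*T)) = 30.741149
tau = 0.062 * 0.03705672 * 30.741149 = 0.0706 ms


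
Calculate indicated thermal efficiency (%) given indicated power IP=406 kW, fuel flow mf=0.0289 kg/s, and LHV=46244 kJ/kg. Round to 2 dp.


eta_ith = (IP / (mf * LHV)) * 100
Denominator = 0.0289 * 46244 = 1336.4516 kW
eta_ith = (406 / 1336.4516) * 100 = 30.38%


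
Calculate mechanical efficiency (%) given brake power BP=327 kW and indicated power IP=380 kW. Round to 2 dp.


eta_mech = (BP / IP) * 100
Ratio = 327 / 380 = 0.8605
eta_mech = 0.8605 * 100 = 86.05%


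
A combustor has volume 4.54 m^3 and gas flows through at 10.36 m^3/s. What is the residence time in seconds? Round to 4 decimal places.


tau = V / Q_flow
tau = 4.54 / 10.36 = 0.4382 s


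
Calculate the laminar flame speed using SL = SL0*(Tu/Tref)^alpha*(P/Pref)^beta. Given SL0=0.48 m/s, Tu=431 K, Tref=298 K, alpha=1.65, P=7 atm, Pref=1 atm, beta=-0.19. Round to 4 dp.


SL = SL0 * (Tu/Tref)^alpha * (P/Pref)^beta
T ratio = 431/298 = 1.44630872
(T ratio)^alpha = 1.44630872^1.65 = 1.838360
(P/Pref)^beta = 7^(-0.19) = 0.690926
SL = 0.48 * 1.838360 * 0.690926 = 0.6097 m/s


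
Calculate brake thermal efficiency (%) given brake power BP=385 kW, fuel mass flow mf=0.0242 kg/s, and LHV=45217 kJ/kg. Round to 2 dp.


eta_BTE = (BP / (mf * LHV)) * 100
Denominator = 0.0242 * 45217 = 1094.2514 kW
eta_BTE = (385 / 1094.2514) * 100 = 35.18%


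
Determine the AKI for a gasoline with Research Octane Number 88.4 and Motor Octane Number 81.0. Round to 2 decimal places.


AKI = (RON + MON) / 2
AKI = (88.4 + 81.0) / 2
AKI = 169.4 / 2 = 84.70


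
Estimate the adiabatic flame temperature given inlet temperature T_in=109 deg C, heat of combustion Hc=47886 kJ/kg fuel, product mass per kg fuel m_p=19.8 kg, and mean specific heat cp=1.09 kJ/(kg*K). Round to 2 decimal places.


T_ad = T_in + Hc / (m_p * cp)
Denominator = 19.8 * 1.09 = 21.5820
Temperature rise = 47886 / 21.5820 = 2218.79 K
T_ad = 109 + 2218.79 = 2327.79 deg C


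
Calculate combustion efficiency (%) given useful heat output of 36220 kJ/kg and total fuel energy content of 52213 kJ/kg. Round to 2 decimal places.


Efficiency = (Q_useful / Q_fuel) * 100
Efficiency = (36220 / 52213) * 100
Efficiency = 0.6937 * 100 = 69.37%


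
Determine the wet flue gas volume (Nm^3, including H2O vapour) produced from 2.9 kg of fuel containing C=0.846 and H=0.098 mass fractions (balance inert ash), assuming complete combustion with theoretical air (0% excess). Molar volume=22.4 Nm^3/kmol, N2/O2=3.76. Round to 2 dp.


Per kg fuel: CO2 = (C/12 kmol)*22.4 = (0.846/12)*22.4 = 1.57920 Nm^3
Per kg fuel: H2O = (H/2 kmol)*22.4 = (0.098/2)*22.4 = 1.09760 Nm^3
O2 needed per kg fuel = C/12 + H/4 = 0.846/12 + 0.098/4 = 0.09500000 kmol
Per kg fuel: N2 = O2*3.76*22.4 = 0.09500000*3.76*22.4 = 8.00128 Nm^3
Total per kg = 1.57920 + 1.09760 + 8.00128 = 10.67808 Nm^3
Total = 10.67808 * 2.9 = 30.97 Nm^3


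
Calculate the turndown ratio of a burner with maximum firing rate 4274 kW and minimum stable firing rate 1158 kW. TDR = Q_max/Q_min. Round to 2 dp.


TDR = Q_max / Q_min
TDR = 4274 / 1158 = 3.69


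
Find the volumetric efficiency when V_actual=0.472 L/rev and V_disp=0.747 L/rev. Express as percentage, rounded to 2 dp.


eta_v = (V_actual / V_disp) * 100
Ratio = 0.472 / 0.747 = 0.6319
eta_v = 0.6319 * 100 = 63.19%


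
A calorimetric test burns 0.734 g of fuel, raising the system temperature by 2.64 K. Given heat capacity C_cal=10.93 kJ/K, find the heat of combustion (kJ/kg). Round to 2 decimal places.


Hc = C_cal * delta_T / m_fuel
Q_released = 10.93 * 2.64 = 28.8552 kJ
m_fuel = 0.734 g = 0.734/1000 kg = 0.000734 kg
Hc = 28.8552 / 0.000734 = 39312.26 kJ/kg


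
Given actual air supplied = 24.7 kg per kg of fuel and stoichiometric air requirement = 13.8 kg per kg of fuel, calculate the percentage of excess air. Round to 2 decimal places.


Excess air = actual - stoichiometric = 24.7 - 13.8 = 10.90 kg/kg fuel
Excess air % = (excess / stoich) * 100 = (10.90 / 13.8) * 100 = 78.99%


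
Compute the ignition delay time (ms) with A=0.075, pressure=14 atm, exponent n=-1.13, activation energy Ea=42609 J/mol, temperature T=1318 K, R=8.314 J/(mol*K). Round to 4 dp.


tau = A * P^n * exp(Ea/(R*T))
P^n = 14^(-1.13) = 0.05068452
Ea/(R*T) = 42609/(8.314*1318) = 3.888445
exp(Ea/(R*T)) = 48.834868
tau = 0.075 * 0.05068452 * 48.834868 = 0.1856 ms


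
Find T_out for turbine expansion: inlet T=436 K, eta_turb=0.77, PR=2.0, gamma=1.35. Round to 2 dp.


T_out = T_in * (1 - eta * (1 - PR^(-(gamma-1)/gamma)))
Exponent = -(1.35-1)/1.35 = -0.25925926
PR^exp = 2.0^(-0.25925926) = 0.83551680
Factor = 1 - 0.77*(1 - 0.83551680) = 0.87334794
T_out = 436 * 0.87334794 = 380.78 K


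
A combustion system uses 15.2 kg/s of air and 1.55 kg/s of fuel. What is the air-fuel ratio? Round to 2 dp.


AFR = m_air / m_fuel
AFR = 15.2 / 1.55 = 9.81


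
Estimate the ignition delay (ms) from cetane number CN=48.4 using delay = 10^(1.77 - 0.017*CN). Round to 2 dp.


delay = 10^(1.77 - 0.017*CN)
Exponent = 1.77 - 0.017*48.4 = 0.9472
delay = 10^0.9472 = 8.86 ms


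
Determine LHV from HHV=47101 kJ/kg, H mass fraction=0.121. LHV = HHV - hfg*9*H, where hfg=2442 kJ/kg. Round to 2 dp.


LHV = HHV - hfg * 9 * H
Water correction = 2442 * 9 * 0.121 = 2659.338 kJ/kg
LHV = 47101 - 2659.338 = 44441.66 kJ/kg


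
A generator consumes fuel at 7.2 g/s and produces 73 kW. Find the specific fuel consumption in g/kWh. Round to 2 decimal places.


SFC = (mf / BP) * 3600
Rate = 7.2 / 73 = 0.098630 g/(s*kW)
SFC = 0.098630 * 3600 = 355.07 g/kWh


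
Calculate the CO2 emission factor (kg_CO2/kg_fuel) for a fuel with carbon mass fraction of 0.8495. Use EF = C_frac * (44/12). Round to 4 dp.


EF = C_frac * (M_CO2 / M_C)
EF = 0.8495 * (44/12)
EF = 0.8495 * 3.666667 = 3.1148 kg_CO2/kg_fuel


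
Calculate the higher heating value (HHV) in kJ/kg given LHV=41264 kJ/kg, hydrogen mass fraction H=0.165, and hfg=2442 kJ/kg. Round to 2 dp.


HHV = LHV + hfg * 9 * H
Water addition = 2442 * 9 * 0.165 = 3626.370 kJ/kg
HHV = 41264 + 3626.370 = 44890.37 kJ/kg


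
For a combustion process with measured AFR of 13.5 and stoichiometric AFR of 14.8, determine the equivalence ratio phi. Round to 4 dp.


phi = AFR_stoich / AFR_actual
phi = 14.8 / 13.5 = 1.0963


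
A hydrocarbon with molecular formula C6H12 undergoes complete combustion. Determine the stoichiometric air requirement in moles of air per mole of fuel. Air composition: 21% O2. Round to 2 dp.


Balanced combustion: C6H12 + 9 O2 -> 6 CO2 + 6 H2O
O2 needed = C + H/4 = 6 + 12/4 = 9.00 moles
Air moles = O2 / 0.21 = 9.00 / 0.21 = 42.86 moles air


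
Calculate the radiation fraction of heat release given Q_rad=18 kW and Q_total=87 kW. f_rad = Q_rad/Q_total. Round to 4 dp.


f_rad = Q_rad / Q_total
f_rad = 18 / 87 = 0.2069


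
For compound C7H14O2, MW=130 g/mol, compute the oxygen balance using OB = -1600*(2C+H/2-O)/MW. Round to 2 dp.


OB = -1600 * (2C + H/2 - O) / MW
Inner = 2*7 + 14/2 - 2 = 19.00
OB = -1600 * 19.00 / 130 = -233.85%


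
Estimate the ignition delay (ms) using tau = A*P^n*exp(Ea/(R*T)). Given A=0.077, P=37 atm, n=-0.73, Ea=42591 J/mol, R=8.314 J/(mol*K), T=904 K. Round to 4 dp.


tau = A * P^n * exp(Ea/(R*T))
P^n = 37^(-0.73) = 0.07164943
Ea/(R*T) = 42591/(8.314*904) = 5.666820
exp(Ea/(R*T)) = 289.113570
tau = 0.077 * 0.07164943 * 289.113570 = 1.5950 ms


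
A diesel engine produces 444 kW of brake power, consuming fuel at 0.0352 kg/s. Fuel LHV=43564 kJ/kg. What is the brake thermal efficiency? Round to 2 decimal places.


eta_BTE = (BP / (mf * LHV)) * 100
Denominator = 0.0352 * 43564 = 1533.4528 kW
eta_BTE = (444 / 1533.4528) * 100 = 28.95%


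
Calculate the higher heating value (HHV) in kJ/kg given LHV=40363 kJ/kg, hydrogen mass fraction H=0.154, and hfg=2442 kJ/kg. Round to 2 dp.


HHV = LHV + hfg * 9 * H
Water addition = 2442 * 9 * 0.154 = 3384.612 kJ/kg
HHV = 40363 + 3384.612 = 43747.61 kJ/kg


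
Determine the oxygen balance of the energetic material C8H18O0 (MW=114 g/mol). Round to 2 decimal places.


OB = -1600 * (2C + H/2 - O) / MW
Inner = 2*8 + 18/2 - 0 = 25.00
OB = -1600 * 25.00 / 114 = -350.88%


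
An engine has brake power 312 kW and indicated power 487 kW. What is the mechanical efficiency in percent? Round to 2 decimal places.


eta_mech = (BP / IP) * 100
Ratio = 312 / 487 = 0.6407
eta_mech = 0.6407 * 100 = 64.07%


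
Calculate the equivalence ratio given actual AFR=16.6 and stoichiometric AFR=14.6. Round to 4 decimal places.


phi = AFR_stoich / AFR_actual
phi = 14.6 / 16.6 = 0.8795


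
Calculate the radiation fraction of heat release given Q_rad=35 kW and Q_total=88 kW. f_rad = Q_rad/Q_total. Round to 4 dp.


f_rad = Q_rad / Q_total
f_rad = 35 / 88 = 0.3977


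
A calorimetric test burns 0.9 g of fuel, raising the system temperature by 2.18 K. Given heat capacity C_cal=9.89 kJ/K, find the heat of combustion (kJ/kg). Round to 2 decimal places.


Hc = C_cal * delta_T / m_fuel
Q_released = 9.89 * 2.18 = 21.5602 kJ
m_fuel = 0.9 g = 0.9/1000 kg = 0.000900 kg
Hc = 21.5602 / 0.000900 = 23955.78 kJ/kg


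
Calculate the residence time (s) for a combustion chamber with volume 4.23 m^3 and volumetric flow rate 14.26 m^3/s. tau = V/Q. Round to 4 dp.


tau = V / Q_flow
tau = 4.23 / 14.26 = 0.2966 s


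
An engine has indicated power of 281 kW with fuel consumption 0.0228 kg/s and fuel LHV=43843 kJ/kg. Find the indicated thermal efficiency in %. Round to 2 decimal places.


eta_ith = (IP / (mf * LHV)) * 100
Denominator = 0.0228 * 43843 = 999.6204 kW
eta_ith = (281 / 999.6204) * 100 = 28.11%


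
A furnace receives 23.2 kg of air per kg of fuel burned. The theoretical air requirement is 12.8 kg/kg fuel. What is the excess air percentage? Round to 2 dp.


Excess air = actual - stoichiometric = 23.2 - 12.8 = 10.40 kg/kg fuel
Excess air % = (excess / stoich) * 100 = (10.40 / 12.8) * 100 = 81.25%


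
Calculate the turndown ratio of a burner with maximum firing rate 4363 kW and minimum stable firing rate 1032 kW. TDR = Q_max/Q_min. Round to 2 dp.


TDR = Q_max / Q_min
TDR = 4363 / 1032 = 4.23


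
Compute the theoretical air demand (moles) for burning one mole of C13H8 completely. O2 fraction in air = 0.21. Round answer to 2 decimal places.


Balanced combustion: C13H8 + 15 O2 -> 13 CO2 + 4 H2O
O2 needed = C + H/4 = 13 + 8/4 = 15.00 moles
Air moles = O2 / 0.21 = 15.00 / 0.21 = 71.43 moles air


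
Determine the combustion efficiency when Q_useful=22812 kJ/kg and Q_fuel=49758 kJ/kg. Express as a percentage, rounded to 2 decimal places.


Efficiency = (Q_useful / Q_fuel) * 100
Efficiency = (22812 / 49758) * 100
Efficiency = 0.4585 * 100 = 45.85%


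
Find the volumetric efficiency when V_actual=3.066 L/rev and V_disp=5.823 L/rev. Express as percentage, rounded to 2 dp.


eta_v = (V_actual / V_disp) * 100
Ratio = 3.066 / 5.823 = 0.5265
eta_v = 0.5265 * 100 = 52.65%


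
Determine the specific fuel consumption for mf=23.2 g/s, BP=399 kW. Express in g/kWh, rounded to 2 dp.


SFC = (mf / BP) * 3600
Rate = 23.2 / 399 = 0.058145 g/(s*kW)
SFC = 0.058145 * 3600 = 209.32 g/kWh


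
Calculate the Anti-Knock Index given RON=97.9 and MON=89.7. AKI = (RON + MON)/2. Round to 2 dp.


AKI = (RON + MON) / 2
AKI = (97.9 + 89.7) / 2
AKI = 187.6 / 2 = 93.80


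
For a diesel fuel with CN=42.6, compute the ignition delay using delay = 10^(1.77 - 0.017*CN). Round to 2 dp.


delay = 10^(1.77 - 0.017*CN)
Exponent = 1.77 - 0.017*42.6 = 1.0458
delay = 10^1.0458 = 11.11 ms


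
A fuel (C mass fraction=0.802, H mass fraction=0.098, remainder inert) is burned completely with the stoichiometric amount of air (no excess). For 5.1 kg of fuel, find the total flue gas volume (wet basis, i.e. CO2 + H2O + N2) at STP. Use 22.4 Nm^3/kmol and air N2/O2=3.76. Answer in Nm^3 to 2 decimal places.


Per kg fuel: CO2 = (C/12 kmol)*22.4 = (0.802/12)*22.4 = 1.49707 Nm^3
Per kg fuel: H2O = (H/2 kmol)*22.4 = (0.098/2)*22.4 = 1.09760 Nm^3
O2 needed per kg fuel = C/12 + H/4 = 0.802/12 + 0.098/4 = 0.09133333 kmol
Per kg fuel: N2 = O2*3.76*22.4 = 0.09133333*3.76*22.4 = 7.69246 Nm^3
Total per kg = 1.49707 + 1.09760 + 7.69246 = 10.28713 Nm^3
Total = 10.28713 * 5.1 = 52.46 Nm^3


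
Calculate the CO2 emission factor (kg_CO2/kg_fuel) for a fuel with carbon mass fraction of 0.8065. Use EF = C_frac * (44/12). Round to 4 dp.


EF = C_frac * (M_CO2 / M_C)
EF = 0.8065 * (44/12)
EF = 0.8065 * 3.666667 = 2.9572 kg_CO2/kg_fuel


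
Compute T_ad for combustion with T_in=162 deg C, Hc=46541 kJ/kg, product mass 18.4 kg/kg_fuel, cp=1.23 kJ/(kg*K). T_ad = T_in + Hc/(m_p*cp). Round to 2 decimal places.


T_ad = T_in + Hc / (m_p * cp)
Denominator = 18.4 * 1.23 = 22.6320
Temperature rise = 46541 / 22.6320 = 2056.42 K
T_ad = 162 + 2056.42 = 2218.42 deg C


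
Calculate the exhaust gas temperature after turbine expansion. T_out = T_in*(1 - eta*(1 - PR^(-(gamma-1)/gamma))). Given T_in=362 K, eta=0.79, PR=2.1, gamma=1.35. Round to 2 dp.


T_out = T_in * (1 - eta * (1 - PR^(-(gamma-1)/gamma)))
Exponent = -(1.35-1)/1.35 = -0.25925926
PR^exp = 2.1^(-0.25925926) = 0.82501466
Factor = 1 - 0.79*(1 - 0.82501466) = 0.86176158
T_out = 362 * 0.86176158 = 311.96 K


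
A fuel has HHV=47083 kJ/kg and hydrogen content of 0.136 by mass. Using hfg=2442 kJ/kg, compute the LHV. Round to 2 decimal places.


LHV = HHV - hfg * 9 * H
Water correction = 2442 * 9 * 0.136 = 2989.008 kJ/kg
LHV = 47083 - 2989.008 = 44093.99 kJ/kg


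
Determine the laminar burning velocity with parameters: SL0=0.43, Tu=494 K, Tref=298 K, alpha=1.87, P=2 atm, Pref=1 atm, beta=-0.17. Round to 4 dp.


SL = SL0 * (Tu/Tref)^alpha * (P/Pref)^beta
T ratio = 494/298 = 1.65771812
(T ratio)^alpha = 1.65771812^1.87 = 2.573268
(P/Pref)^beta = 2^(-0.17) = 0.888843
SL = 0.43 * 2.573268 * 0.888843 = 0.9835 m/s


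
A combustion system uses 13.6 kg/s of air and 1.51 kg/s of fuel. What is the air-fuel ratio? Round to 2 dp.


AFR = m_air / m_fuel
AFR = 13.6 / 1.51 = 9.01


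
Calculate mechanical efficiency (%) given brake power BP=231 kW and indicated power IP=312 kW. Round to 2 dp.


eta_mech = (BP / IP) * 100
Ratio = 231 / 312 = 0.7404
eta_mech = 0.7404 * 100 = 74.04%


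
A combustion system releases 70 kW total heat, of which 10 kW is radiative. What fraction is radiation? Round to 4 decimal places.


f_rad = Q_rad / Q_total
f_rad = 10 / 70 = 0.1429


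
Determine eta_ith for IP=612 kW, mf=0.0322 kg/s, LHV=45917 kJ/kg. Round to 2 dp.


eta_ith = (IP / (mf * LHV)) * 100
Denominator = 0.0322 * 45917 = 1478.5274 kW
eta_ith = (612 / 1478.5274) * 100 = 41.39%


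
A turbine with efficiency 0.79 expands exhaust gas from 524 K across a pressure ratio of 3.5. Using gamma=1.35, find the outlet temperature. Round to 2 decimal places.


T_out = T_in * (1 - eta * (1 - PR^(-(gamma-1)/gamma)))
Exponent = -(1.35-1)/1.35 = -0.25925926
PR^exp = 3.5^(-0.25925926) = 0.72267881
Factor = 1 - 0.79*(1 - 0.72267881) = 0.78091626
T_out = 524 * 0.78091626 = 409.20 K


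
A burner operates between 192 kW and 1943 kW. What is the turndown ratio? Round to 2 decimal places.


TDR = Q_max / Q_min
TDR = 1943 / 192 = 10.12


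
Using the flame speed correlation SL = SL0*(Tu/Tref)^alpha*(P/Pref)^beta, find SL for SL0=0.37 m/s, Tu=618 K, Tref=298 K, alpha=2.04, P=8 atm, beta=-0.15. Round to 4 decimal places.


SL = SL0 * (Tu/Tref)^alpha * (P/Pref)^beta
T ratio = 618/298 = 2.07382550
(T ratio)^alpha = 2.07382550^2.04 = 4.428078
(P/Pref)^beta = 8^(-0.15) = 0.732043
SL = 0.37 * 4.428078 * 0.732043 = 1.1994 m/s


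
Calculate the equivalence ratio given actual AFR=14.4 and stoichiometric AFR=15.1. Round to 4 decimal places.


phi = AFR_stoich / AFR_actual
phi = 15.1 / 14.4 = 1.0486


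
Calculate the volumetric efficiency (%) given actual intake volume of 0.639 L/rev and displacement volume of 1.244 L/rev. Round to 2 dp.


eta_v = (V_actual / V_disp) * 100
Ratio = 0.639 / 1.244 = 0.5137
eta_v = 0.5137 * 100 = 51.37%


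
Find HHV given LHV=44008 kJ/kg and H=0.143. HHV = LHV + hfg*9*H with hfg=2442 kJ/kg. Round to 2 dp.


HHV = LHV + hfg * 9 * H
Water addition = 2442 * 9 * 0.143 = 3142.854 kJ/kg
HHV = 44008 + 3142.854 = 47150.85 kJ/kg


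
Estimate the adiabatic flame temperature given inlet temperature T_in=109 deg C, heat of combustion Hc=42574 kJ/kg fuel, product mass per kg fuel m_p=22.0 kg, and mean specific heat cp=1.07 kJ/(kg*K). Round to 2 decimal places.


T_ad = T_in + Hc / (m_p * cp)
Denominator = 22.0 * 1.07 = 23.5400
Temperature rise = 42574 / 23.5400 = 1808.58 K
T_ad = 109 + 1808.58 = 1917.58 deg C


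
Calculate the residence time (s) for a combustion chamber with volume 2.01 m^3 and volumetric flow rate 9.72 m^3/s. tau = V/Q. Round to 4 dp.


tau = V / Q_flow
tau = 2.01 / 9.72 = 0.2068 s


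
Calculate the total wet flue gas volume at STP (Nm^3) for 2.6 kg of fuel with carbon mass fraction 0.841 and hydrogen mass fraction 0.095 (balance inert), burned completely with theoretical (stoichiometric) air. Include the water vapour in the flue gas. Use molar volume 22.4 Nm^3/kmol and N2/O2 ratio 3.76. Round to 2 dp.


Per kg fuel: CO2 = (C/12 kmol)*22.4 = (0.841/12)*22.4 = 1.56987 Nm^3
Per kg fuel: H2O = (H/2 kmol)*22.4 = (0.095/2)*22.4 = 1.06400 Nm^3
O2 needed per kg fuel = C/12 + H/4 = 0.841/12 + 0.095/4 = 0.09383333 kmol
Per kg fuel: N2 = O2*3.76*22.4 = 0.09383333*3.76*22.4 = 7.90302 Nm^3
Total per kg = 1.56987 + 1.06400 + 7.90302 = 10.53689 Nm^3
Total = 10.53689 * 2.6 = 27.40 Nm^3


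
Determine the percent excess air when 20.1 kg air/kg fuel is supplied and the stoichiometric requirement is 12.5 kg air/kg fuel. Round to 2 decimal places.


Excess air = actual - stoichiometric = 20.1 - 12.5 = 7.60 kg/kg fuel
Excess air % = (excess / stoich) * 100 = (7.60 / 12.5) * 100 = 60.80%


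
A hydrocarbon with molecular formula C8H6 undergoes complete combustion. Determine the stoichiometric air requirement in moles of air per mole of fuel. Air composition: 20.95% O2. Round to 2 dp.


Balanced combustion: C8H6 + 9.5 O2 -> 8 CO2 + 3 H2O
O2 needed = C + H/4 = 8 + 6/4 = 9.50 moles
Air moles = O2 / 0.2095 = 9.50 / 0.2095 = 45.35 moles air


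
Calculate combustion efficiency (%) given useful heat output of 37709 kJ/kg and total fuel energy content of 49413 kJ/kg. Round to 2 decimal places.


Efficiency = (Q_useful / Q_fuel) * 100
Efficiency = (37709 / 49413) * 100
Efficiency = 0.7631 * 100 = 76.31%


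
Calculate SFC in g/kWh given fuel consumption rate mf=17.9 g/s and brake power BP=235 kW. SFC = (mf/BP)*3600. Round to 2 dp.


SFC = (mf / BP) * 3600
Rate = 17.9 / 235 = 0.076170 g/(s*kW)
SFC = 0.076170 * 3600 = 274.21 g/kWh


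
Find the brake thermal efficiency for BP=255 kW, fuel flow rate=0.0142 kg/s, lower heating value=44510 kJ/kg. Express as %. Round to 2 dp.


eta_BTE = (BP / (mf * LHV)) * 100
Denominator = 0.0142 * 44510 = 632.0420 kW
eta_BTE = (255 / 632.0420) * 100 = 40.35%


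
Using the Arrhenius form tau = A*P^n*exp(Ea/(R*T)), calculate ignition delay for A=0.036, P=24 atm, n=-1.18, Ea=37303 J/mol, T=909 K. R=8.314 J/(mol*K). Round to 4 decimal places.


tau = A * P^n * exp(Ea/(R*T))
P^n = 24^(-1.18) = 0.02351531
Ea/(R*T) = 37303/(8.314*909) = 4.935940
exp(Ea/(R*T)) = 139.203909
tau = 0.036 * 0.02351531 * 139.203909 = 0.1178 ms


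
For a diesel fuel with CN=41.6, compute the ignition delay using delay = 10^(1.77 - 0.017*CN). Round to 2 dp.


delay = 10^(1.77 - 0.017*CN)
Exponent = 1.77 - 0.017*41.6 = 1.0628
delay = 10^1.0628 = 11.56 ms


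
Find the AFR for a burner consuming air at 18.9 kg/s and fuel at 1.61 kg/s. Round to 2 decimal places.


AFR = m_air / m_fuel
AFR = 18.9 / 1.61 = 11.74


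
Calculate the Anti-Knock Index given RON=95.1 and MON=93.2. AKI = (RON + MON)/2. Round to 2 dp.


AKI = (RON + MON) / 2
AKI = (95.1 + 93.2) / 2
AKI = 188.3 / 2 = 94.15


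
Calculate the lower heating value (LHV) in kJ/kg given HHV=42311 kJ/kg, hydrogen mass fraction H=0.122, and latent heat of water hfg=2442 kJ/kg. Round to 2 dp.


LHV = HHV - hfg * 9 * H
Water correction = 2442 * 9 * 0.122 = 2681.316 kJ/kg
LHV = 42311 - 2681.316 = 39629.68 kJ/kg


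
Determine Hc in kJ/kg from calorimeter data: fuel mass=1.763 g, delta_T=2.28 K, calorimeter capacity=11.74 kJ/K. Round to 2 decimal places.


Hc = C_cal * delta_T / m_fuel
Q_released = 11.74 * 2.28 = 26.7672 kJ
m_fuel = 1.763 g = 1.763/1000 kg = 0.001763 kg
Hc = 26.7672 / 0.001763 = 15182.76 kJ/kg


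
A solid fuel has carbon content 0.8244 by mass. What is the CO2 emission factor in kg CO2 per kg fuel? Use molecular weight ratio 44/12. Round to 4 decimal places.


EF = C_frac * (M_CO2 / M_C)
EF = 0.8244 * (44/12)
EF = 0.8244 * 3.666667 = 3.0228 kg_CO2/kg_fuel


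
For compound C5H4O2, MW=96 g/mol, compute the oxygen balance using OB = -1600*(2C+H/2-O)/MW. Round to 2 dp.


OB = -1600 * (2C + H/2 - O) / MW
Inner = 2*5 + 4/2 - 2 = 10.00
OB = -1600 * 10.00 / 96 = -166.67%


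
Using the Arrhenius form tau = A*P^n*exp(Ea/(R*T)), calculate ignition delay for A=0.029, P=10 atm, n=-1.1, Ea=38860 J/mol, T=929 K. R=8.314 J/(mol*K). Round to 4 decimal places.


tau = A * P^n * exp(Ea/(R*T))
P^n = 10^(-1.1) = 0.07943282
Ea/(R*T) = 38860/(8.314*929) = 5.031263
exp(Ea/(R*T)) = 153.126364
tau = 0.029 * 0.07943282 * 153.126364 = 0.3527 ms


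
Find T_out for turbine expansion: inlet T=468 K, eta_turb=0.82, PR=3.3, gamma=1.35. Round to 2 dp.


T_out = T_in * (1 - eta * (1 - PR^(-(gamma-1)/gamma)))
Exponent = -(1.35-1)/1.35 = -0.25925926
PR^exp = 3.3^(-0.25925926) = 0.73378775
Factor = 1 - 0.82*(1 - 0.73378775) = 0.78170596
T_out = 468 * 0.78170596 = 365.84 K


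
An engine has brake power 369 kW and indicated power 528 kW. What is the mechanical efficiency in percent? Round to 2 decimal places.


eta_mech = (BP / IP) * 100
Ratio = 369 / 528 = 0.6989
eta_mech = 0.6989 * 100 = 69.89%


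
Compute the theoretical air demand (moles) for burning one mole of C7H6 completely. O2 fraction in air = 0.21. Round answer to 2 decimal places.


Balanced combustion: C7H6 + 8.5 O2 -> 7 CO2 + 3 H2O
O2 needed = C + H/4 = 7 + 6/4 = 8.50 moles
Air moles = O2 / 0.21 = 8.50 / 0.21 = 40.48 moles air


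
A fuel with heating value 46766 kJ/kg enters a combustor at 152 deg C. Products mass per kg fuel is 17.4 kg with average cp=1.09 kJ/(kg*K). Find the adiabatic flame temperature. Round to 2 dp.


T_ad = T_in + Hc / (m_p * cp)
Denominator = 17.4 * 1.09 = 18.9660
Temperature rise = 46766 / 18.9660 = 2465.78 K
T_ad = 152 + 2465.78 = 2617.78 deg C


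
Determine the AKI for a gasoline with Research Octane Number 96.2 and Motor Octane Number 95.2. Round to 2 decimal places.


AKI = (RON + MON) / 2
AKI = (96.2 + 95.2) / 2
AKI = 191.4 / 2 = 95.70


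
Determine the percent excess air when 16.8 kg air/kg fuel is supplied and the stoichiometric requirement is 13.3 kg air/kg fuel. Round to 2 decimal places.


Excess air = actual - stoichiometric = 16.8 - 13.3 = 3.50 kg/kg fuel
Excess air % = (excess / stoich) * 100 = (3.50 / 13.3) * 100 = 26.32%


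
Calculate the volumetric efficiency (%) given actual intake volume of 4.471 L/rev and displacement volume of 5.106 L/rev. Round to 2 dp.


eta_v = (V_actual / V_disp) * 100
Ratio = 4.471 / 5.106 = 0.8756
eta_v = 0.8756 * 100 = 87.56%


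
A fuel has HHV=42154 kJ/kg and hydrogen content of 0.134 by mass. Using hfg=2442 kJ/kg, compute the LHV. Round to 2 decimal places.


LHV = HHV - hfg * 9 * H
Water correction = 2442 * 9 * 0.134 = 2945.052 kJ/kg
LHV = 42154 - 2945.052 = 39208.95 kJ/kg


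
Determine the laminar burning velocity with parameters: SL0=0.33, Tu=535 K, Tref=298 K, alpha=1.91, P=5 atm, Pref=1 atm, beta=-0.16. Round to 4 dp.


SL = SL0 * (Tu/Tref)^alpha * (P/Pref)^beta
T ratio = 535/298 = 1.79530201
(T ratio)^alpha = 1.79530201^1.91 = 3.057755
(P/Pref)^beta = 5^(-0.16) = 0.772974
SL = 0.33 * 3.057755 * 0.772974 = 0.7800 m/s


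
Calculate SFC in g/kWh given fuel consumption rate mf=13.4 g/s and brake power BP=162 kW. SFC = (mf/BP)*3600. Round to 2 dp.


SFC = (mf / BP) * 3600
Rate = 13.4 / 162 = 0.082716 g/(s*kW)
SFC = 0.082716 * 3600 = 297.78 g/kWh


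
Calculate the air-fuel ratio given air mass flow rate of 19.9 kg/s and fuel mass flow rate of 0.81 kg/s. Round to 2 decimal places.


AFR = m_air / m_fuel
AFR = 19.9 / 0.81 = 24.57


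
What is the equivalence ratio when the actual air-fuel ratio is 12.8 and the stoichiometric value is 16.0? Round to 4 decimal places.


phi = AFR_stoich / AFR_actual
phi = 16.0 / 12.8 = 1.2500


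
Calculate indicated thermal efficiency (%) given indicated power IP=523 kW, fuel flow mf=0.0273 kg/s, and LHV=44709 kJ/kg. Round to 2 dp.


eta_ith = (IP / (mf * LHV)) * 100
Denominator = 0.0273 * 44709 = 1220.5557 kW
eta_ith = (523 / 1220.5557) * 100 = 42.85%


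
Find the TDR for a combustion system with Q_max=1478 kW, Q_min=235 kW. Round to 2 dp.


TDR = Q_max / Q_min
TDR = 1478 / 235 = 6.29


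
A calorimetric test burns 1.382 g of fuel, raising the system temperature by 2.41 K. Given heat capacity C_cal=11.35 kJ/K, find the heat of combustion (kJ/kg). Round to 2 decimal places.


Hc = C_cal * delta_T / m_fuel
Q_released = 11.35 * 2.41 = 27.3535 kJ
m_fuel = 1.382 g = 1.382/1000 kg = 0.001382 kg
Hc = 27.3535 / 0.001382 = 19792.69 kJ/kg


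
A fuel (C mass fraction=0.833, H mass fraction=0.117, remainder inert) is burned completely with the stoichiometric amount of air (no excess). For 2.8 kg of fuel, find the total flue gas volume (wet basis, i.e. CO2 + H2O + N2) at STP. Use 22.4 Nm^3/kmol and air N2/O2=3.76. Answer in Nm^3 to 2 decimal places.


Per kg fuel: CO2 = (C/12 kmol)*22.4 = (0.833/12)*22.4 = 1.55493 Nm^3
Per kg fuel: H2O = (H/2 kmol)*22.4 = (0.117/2)*22.4 = 1.31040 Nm^3
O2 needed per kg fuel = C/12 + H/4 = 0.833/12 + 0.117/4 = 0.09866667 kmol
Per kg fuel: N2 = O2*3.76*22.4 = 0.09866667*3.76*22.4 = 8.31010 Nm^3
Total per kg = 1.55493 + 1.31040 + 8.31010 = 11.17543 Nm^3
Total = 11.17543 * 2.8 = 31.29 Nm^3


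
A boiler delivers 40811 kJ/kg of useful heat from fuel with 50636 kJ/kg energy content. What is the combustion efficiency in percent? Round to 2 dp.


Efficiency = (Q_useful / Q_fuel) * 100
Efficiency = (40811 / 50636) * 100
Efficiency = 0.8060 * 100 = 80.60%
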